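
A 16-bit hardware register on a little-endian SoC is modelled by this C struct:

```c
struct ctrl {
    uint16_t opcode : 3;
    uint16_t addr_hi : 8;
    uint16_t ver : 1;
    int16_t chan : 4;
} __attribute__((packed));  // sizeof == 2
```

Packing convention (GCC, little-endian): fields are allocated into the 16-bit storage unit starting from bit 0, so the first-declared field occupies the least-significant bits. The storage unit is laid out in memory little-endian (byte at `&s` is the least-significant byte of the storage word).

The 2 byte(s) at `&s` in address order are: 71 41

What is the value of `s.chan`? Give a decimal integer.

4

[0]=0x71 [1]=0x41 (little-endian) → word 0x4171
opcode [0+:3] = (word>>0) & 0x7 = 1
addr_hi [3+:8] = (word>>3) & 0xff = 46
ver [11+:1] = (word>>11) & 0x1 = 0
chan [12+:4] = (word>>12) & 0xf = 4  ←
chan signed 4b, MSB=0: value = 4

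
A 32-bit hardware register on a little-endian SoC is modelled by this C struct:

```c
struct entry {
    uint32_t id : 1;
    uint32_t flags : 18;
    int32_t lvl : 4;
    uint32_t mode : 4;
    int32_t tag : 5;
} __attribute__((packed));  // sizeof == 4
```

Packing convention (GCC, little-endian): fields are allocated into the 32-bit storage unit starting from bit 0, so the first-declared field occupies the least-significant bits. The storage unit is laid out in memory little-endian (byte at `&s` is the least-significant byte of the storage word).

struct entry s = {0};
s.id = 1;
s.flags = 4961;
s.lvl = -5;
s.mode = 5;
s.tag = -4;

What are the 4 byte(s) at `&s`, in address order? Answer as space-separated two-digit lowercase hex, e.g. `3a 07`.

c3 26 d8 e2

id (1b) val=1 bits=0x1 at bit 0: 0x00000001
flags (18b) val=4961 bits=0x1361 at bit 1: 0x000026c3
lvl (4b) val=-5 bits=0xb at bit 19: 0x005826c3
mode (4b) val=5 bits=0x5 at bit 23: 0x02d826c3
tag (5b) val=-4 bits=0x1c at bit 27: 0xe2d826c3
word = 0xe2d826c3 → little-endian bytes:
  [0]=0xc3  [1]=0x26  [2]=0xd8  [3]=0xe2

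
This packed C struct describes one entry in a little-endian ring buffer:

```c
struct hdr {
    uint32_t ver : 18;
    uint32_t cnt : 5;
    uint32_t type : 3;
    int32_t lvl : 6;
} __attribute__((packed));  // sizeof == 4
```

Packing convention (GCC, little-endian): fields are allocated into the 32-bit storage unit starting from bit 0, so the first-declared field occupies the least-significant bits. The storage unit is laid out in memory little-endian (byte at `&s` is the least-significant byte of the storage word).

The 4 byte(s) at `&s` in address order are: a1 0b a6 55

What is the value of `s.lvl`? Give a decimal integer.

21

[0]=0xa1 [1]=0x0b [2]=0xa6 [3]=0x55 (little-endian) → word 0x55a60ba1
ver:18 @ bit 0 → (0x55a60ba1>>0)&0x3ffff = 0x20ba1
cnt:5 @ bit 18 → (0x55a60ba1>>18)&0x1f = 0x9
type:3 @ bit 23 → (0x55a60ba1>>23)&0x7 = 0x3
lvl:6 @ bit 26 → (0x55a60ba1>>26)&0x3f = 0x15  ←
lvl signed 6b, MSB=0: value = 21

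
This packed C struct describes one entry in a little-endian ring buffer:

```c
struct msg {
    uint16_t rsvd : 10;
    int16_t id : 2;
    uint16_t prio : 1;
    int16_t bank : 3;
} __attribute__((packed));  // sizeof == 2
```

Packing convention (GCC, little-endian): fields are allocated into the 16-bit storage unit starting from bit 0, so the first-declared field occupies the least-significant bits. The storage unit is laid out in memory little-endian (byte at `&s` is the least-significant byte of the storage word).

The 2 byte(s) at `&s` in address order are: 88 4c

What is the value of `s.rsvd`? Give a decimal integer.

[0]=0x88 [1]=0x4c (little-endian) → word 0x4c88
rsvd [0+:10] = (word>>0) & 0x3ff = 136  ←
id [10+:2] = (word>>10) & 0x3 = 3
prio [12+:1] = (word>>12) & 0x1 = 0
bank [13+:3] = (word>>13) & 0x7 = 2

136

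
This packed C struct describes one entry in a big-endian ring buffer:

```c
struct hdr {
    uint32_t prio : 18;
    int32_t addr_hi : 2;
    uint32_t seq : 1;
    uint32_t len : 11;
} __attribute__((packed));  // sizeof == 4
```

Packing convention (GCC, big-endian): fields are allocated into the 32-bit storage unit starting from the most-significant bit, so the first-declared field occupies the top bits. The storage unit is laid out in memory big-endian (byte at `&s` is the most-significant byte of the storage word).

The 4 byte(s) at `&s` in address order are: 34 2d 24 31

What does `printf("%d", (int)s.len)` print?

[0]=0x34 [1]=0x2d [2]=0x24 [3]=0x31 (big-endian) → word 0x342d2431
prio:18 @ bit 14 → (0x342d2431>>14)&0x3ffff = 0xd0b4
addr_hi:2 @ bit 12 → (0x342d2431>>12)&0x3 = 0x2
seq:1 @ bit 11 → (0x342d2431>>11)&0x1 = 0x0
len:11 @ bit 0 → (0x342d2431>>0)&0x7ff = 0x431  ←

1073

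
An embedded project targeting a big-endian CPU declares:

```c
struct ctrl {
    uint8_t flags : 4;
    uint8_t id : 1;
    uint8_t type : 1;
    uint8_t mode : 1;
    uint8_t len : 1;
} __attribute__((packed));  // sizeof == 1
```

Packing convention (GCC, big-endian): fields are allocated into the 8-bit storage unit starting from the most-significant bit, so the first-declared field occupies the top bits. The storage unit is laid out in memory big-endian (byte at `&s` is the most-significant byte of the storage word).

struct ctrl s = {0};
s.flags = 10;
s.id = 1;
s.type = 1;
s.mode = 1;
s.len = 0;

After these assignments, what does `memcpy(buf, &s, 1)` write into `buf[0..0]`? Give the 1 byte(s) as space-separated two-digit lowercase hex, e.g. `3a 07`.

ae

flags:4 = 10 → 0xa << 4 → word 0xa0
id:1 = 1 → 0x1 << 3 → word 0xa8
type:1 = 1 → 0x1 << 2 → word 0xac
mode:1 = 1 → 0x1 << 1 → word 0xae
len:1 = 0 → 0x0 << 0 → word 0xae
word = 0xae → big-endian bytes:
  [0]=0xae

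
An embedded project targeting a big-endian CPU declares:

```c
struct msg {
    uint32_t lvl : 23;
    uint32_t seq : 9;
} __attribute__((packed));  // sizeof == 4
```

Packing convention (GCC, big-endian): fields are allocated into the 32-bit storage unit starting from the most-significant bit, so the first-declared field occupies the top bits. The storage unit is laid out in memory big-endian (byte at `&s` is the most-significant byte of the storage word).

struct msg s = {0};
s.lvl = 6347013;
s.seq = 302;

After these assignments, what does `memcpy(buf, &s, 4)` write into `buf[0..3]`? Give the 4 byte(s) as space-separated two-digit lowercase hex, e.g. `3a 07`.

c1 b2 0b 2e

lvl (23b) val=6347013 bits=0x60d905 at bit 9: 0xc1b20a00
seq (9b) val=302 bits=0x12e at bit 0: 0xc1b20b2e
word = 0xc1b20b2e → big-endian bytes:
  [0]=0xc1  [1]=0xb2  [2]=0x0b  [3]=0x2e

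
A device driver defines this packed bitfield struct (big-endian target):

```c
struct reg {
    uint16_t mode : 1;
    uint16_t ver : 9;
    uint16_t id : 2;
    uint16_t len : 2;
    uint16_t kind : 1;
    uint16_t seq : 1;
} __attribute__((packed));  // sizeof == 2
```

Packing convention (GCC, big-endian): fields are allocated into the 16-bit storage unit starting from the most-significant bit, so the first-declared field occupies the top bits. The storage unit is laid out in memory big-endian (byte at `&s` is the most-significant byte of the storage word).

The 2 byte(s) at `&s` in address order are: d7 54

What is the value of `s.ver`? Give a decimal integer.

[0]=0xd7 [1]=0x54 (big-endian) → word 0xd754
mode:1 @ bit 15 → (0xd754>>15)&0x1 = 0x1
ver:9 @ bit 6 → (0xd754>>6)&0x1ff = 0x15d  ←
id:2 @ bit 4 → (0xd754>>4)&0x3 = 0x1
len:2 @ bit 2 → (0xd754>>2)&0x3 = 0x1
kind:1 @ bit 1 → (0xd754>>1)&0x1 = 0x0
seq:1 @ bit 0 → (0xd754>>0)&0x1 = 0x0

349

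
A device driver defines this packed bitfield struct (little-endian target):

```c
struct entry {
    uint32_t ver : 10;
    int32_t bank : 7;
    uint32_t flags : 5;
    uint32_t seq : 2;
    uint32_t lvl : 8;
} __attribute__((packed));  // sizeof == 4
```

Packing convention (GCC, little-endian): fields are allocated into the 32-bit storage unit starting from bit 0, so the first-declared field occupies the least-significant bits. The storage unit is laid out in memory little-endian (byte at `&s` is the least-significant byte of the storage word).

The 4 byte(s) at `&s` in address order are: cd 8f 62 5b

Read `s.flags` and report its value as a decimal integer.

[0]=0xcd [1]=0x8f [2]=0x62 [3]=0x5b (little-endian) → word 0x5b628fcd
ver:10 @ bit 0 → (0x5b628fcd>>0)&0x3ff = 0x3cd
bank:7 @ bit 10 → (0x5b628fcd>>10)&0x7f = 0x23
flags:5 @ bit 17 → (0x5b628fcd>>17)&0x1f = 0x11  ←
seq:2 @ bit 22 → (0x5b628fcd>>22)&0x3 = 0x1
lvl:8 @ bit 24 → (0x5b628fcd>>24)&0xff = 0x5b

17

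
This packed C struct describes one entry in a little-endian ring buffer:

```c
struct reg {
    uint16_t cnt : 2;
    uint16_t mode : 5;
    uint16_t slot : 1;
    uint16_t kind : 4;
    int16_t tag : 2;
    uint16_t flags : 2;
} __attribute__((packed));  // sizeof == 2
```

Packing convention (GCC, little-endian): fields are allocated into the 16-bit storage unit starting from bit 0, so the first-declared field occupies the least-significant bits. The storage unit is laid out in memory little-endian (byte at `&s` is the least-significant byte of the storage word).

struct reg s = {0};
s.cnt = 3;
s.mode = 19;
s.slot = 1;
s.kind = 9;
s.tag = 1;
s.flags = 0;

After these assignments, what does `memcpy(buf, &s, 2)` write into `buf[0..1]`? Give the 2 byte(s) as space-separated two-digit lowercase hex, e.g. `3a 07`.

cf 19

cnt:2 = 3 → 0x3 << 0 → word 0x0003
mode:5 = 19 → 0x13 << 2 → word 0x004f
slot:1 = 1 → 0x1 << 7 → word 0x00cf
kind:4 = 9 → 0x9 << 8 → word 0x09cf
tag:2 = 1 → 0x1 << 12 → word 0x19cf
flags:2 = 0 → 0x0 << 14 → word 0x19cf
word = 0x19cf → little-endian bytes:
  [0]=0xcf  [1]=0x19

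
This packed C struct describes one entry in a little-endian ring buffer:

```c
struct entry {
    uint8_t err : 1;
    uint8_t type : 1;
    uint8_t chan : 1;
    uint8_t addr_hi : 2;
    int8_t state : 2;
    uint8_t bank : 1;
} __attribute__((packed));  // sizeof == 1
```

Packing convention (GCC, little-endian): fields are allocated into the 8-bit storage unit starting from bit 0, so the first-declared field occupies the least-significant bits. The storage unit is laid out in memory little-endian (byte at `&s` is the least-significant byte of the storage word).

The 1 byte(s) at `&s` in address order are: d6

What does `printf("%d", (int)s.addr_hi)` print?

[0]=0xd6 (little-endian) → word 0xd6
err:1 @ bit 0 → (0xd6>>0)&0x1 = 0x0
type:1 @ bit 1 → (0xd6>>1)&0x1 = 0x1
chan:1 @ bit 2 → (0xd6>>2)&0x1 = 0x1
addr_hi:2 @ bit 3 → (0xd6>>3)&0x3 = 0x2  ←
state:2 @ bit 5 → (0xd6>>5)&0x3 = 0x2
bank:1 @ bit 7 → (0xd6>>7)&0x1 = 0x1

2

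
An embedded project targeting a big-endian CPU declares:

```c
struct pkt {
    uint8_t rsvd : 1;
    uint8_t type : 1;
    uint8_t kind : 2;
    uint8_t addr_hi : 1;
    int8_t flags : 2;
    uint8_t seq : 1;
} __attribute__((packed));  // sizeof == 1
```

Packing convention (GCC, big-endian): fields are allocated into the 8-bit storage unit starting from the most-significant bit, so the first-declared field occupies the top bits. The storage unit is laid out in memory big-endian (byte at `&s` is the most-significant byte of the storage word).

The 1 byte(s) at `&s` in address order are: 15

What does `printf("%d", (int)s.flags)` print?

[0]=0x15 (big-endian) → word 0x15
rsvd [7+:1] = (word>>7) & 0x1 = 0
type [6+:1] = (word>>6) & 0x1 = 0
kind [4+:2] = (word>>4) & 0x3 = 1
addr_hi [3+:1] = (word>>3) & 0x1 = 0
flags [1+:2] = (word>>1) & 0x3 = 2  ←
seq [0+:1] = (word>>0) & 0x1 = 1
flags signed 2b, MSB=1: 2 - 4 = -2

-2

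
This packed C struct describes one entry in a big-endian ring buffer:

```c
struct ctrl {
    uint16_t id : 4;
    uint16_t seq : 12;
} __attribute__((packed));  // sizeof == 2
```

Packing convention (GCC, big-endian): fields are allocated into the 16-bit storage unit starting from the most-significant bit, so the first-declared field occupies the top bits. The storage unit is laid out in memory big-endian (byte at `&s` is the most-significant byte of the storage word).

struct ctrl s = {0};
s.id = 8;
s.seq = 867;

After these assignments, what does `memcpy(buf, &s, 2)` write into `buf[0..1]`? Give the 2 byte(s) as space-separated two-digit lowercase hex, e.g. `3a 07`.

id:4 = 8 → 0x8 << 12 → word 0x8000
seq:12 = 867 → 0x363 << 0 → word 0x8363
word = 0x8363 → big-endian bytes:
  [0]=0x83  [1]=0x63

83 63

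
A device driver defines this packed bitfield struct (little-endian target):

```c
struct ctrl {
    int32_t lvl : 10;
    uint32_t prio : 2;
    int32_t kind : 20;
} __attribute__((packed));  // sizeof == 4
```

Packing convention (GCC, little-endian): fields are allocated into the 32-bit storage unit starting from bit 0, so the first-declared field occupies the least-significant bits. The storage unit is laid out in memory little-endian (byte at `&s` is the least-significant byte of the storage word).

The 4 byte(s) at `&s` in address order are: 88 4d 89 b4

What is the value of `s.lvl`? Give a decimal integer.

[0]=0x88 [1]=0x4d [2]=0x89 [3]=0xb4 (little-endian) → word 0xb4894d88
lvl [0+:10] = (word>>0) & 0x3ff = 392  ←
prio [10+:2] = (word>>10) & 0x3 = 3
kind [12+:20] = (word>>12) & 0xfffff = 739476
lvl signed 10b, MSB=0: value = 392

392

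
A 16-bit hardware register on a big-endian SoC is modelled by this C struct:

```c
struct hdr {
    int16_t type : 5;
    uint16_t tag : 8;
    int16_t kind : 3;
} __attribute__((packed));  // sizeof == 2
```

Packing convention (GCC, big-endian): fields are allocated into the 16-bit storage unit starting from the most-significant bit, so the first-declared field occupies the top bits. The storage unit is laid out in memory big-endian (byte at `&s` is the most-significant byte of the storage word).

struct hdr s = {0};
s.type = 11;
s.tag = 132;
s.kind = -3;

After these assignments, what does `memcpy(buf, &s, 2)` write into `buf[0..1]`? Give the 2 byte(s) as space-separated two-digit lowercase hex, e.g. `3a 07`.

5c 25

type:5 = 11 → 0xb << 11 → word 0x5800
tag:8 = 132 → 0x84 << 3 → word 0x5c20
kind:3 = -3 → 0x5 << 0 → word 0x5c25
word = 0x5c25 → big-endian bytes:
  [0]=0x5c  [1]=0x25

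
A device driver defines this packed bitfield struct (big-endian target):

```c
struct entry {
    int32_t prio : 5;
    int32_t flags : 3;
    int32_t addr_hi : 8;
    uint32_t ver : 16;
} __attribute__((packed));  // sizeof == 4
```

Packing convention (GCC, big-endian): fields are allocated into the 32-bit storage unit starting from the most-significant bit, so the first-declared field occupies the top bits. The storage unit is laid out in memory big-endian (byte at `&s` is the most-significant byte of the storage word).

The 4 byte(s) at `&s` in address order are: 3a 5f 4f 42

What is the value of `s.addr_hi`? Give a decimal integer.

[0]=0x3a [1]=0x5f [2]=0x4f [3]=0x42 (big-endian) → word 0x3a5f4f42
prio:5 @ bit 27 → (0x3a5f4f42>>27)&0x1f = 0x7
flags:3 @ bit 24 → (0x3a5f4f42>>24)&0x7 = 0x2
addr_hi:8 @ bit 16 → (0x3a5f4f42>>16)&0xff = 0x5f  ←
ver:16 @ bit 0 → (0x3a5f4f42>>0)&0xffff = 0x4f42
addr_hi signed 8b, MSB=0: value = 95

95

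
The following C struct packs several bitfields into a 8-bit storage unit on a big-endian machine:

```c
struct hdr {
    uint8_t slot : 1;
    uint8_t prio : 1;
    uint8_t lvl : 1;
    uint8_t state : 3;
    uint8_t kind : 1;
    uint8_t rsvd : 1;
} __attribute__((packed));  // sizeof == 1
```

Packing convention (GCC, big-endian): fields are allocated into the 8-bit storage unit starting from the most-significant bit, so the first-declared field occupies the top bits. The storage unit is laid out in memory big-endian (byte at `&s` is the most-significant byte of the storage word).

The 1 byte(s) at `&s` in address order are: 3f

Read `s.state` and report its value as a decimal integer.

[0]=0x3f (big-endian) → word 0x3f
slot [7+:1] = (word>>7) & 0x1 = 0
prio [6+:1] = (word>>6) & 0x1 = 0
lvl [5+:1] = (word>>5) & 0x1 = 1
state [2+:3] = (word>>2) & 0x7 = 7  ←
kind [1+:1] = (word>>1) & 0x1 = 1
rsvd [0+:1] = (word>>0) & 0x1 = 1

7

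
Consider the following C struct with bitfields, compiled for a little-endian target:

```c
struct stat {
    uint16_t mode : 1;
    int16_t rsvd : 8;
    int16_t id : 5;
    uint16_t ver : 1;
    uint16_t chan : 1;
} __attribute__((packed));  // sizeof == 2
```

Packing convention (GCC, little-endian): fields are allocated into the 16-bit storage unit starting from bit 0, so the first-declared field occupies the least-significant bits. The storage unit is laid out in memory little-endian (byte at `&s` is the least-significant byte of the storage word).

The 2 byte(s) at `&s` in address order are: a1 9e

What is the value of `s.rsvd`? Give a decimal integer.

80

[0]=0xa1 [1]=0x9e (little-endian) → word 0x9ea1
mode:1 @ bit 0 → (0x9ea1>>0)&0x1 = 0x1
rsvd:8 @ bit 1 → (0x9ea1>>1)&0xff = 0x50  ←
id:5 @ bit 9 → (0x9ea1>>9)&0x1f = 0xf
ver:1 @ bit 14 → (0x9ea1>>14)&0x1 = 0x0
chan:1 @ bit 15 → (0x9ea1>>15)&0x1 = 0x1
rsvd signed 8b, MSB=0: value = 80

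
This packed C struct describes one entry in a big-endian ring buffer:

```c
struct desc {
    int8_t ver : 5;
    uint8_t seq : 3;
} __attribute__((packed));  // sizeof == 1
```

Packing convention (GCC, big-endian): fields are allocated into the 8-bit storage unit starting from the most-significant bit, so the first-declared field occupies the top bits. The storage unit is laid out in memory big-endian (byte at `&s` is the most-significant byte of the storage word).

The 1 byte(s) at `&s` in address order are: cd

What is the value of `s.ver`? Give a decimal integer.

-7

[0]=0xcd (big-endian) → word 0xcd
ver:5 @ bit 3 → (0xcd>>3)&0x1f = 0x19  ←
seq:3 @ bit 0 → (0xcd>>0)&0x7 = 0x5
ver signed 5b, MSB=1: 25 - 32 = -7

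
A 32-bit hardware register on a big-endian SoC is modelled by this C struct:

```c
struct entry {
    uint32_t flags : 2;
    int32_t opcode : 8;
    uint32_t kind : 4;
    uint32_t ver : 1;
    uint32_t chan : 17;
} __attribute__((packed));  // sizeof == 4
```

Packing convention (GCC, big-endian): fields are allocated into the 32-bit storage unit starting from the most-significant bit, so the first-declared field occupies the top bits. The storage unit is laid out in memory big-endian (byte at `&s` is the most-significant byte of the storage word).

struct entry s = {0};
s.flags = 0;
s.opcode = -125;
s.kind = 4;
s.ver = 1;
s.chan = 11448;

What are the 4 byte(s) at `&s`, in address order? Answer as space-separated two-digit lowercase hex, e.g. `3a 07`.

20 d2 2c b8

[30+:2] flags=0 & 0x3 = 0x0; word=0x00000000
[22+:8] opcode=-125 & 0xff = 0x83; word=0x20c00000
[18+:4] kind=4 & 0xf = 0x4; word=0x20d00000
[17+:1] ver=1 & 0x1 = 0x1; word=0x20d20000
[0+:17] chan=11448 & 0x1ffff = 0x2cb8; word=0x20d22cb8
word = 0x20d22cb8 → big-endian bytes:
  [0]=0x20  [1]=0xd2  [2]=0x2c  [3]=0xb8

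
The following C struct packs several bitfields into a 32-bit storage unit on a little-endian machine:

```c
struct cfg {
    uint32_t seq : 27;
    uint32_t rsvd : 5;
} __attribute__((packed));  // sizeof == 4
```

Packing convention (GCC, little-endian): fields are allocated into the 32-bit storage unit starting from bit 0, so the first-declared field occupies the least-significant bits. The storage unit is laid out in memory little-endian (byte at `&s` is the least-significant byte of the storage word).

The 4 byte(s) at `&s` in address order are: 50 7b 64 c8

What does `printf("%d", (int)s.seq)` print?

6585168

[0]=0x50 [1]=0x7b [2]=0x64 [3]=0xc8 (little-endian) → word 0xc8647b50
seq:27 @ bit 0 → (0xc8647b50>>0)&0x7ffffff = 0x647b50  ←
rsvd:5 @ bit 27 → (0xc8647b50>>27)&0x1f = 0x19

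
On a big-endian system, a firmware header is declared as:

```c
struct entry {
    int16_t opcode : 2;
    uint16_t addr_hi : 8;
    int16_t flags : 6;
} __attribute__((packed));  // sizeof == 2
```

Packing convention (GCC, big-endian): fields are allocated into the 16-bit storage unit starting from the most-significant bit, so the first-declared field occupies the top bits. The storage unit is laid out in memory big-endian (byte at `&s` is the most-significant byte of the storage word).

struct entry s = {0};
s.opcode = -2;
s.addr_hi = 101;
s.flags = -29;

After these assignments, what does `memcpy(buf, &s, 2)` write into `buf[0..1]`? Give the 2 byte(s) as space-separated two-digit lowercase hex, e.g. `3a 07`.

opcode (2b) val=-2 bits=0x2 at bit 14: 0x8000
addr_hi (8b) val=101 bits=0x65 at bit 6: 0x9940
flags (6b) val=-29 bits=0x23 at bit 0: 0x9963
word = 0x9963 → big-endian bytes:
  [0]=0x99  [1]=0x63

99 63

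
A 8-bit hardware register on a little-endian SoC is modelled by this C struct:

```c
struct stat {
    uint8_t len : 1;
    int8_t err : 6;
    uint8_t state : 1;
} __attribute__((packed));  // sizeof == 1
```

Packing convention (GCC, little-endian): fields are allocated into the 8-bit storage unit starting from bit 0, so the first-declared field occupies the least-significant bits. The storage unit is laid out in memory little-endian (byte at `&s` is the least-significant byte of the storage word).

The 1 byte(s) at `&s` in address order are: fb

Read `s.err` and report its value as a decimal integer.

[0]=0xfb (little-endian) → word 0xfb
len [0+:1] = (word>>0) & 0x1 = 1
err [1+:6] = (word>>1) & 0x3f = 61  ←
state [7+:1] = (word>>7) & 0x1 = 1
err signed 6b, MSB=1: 61 - 64 = -3

-3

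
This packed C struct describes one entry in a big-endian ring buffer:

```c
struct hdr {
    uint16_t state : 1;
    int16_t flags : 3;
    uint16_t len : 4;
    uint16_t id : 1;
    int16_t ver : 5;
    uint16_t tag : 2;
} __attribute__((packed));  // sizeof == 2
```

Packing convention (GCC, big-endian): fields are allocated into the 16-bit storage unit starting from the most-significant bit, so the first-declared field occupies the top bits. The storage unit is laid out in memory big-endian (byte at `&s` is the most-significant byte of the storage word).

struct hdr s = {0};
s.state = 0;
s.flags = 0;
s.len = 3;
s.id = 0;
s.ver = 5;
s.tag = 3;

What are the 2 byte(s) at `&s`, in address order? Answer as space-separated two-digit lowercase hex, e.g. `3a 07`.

state (1b) val=0 bits=0x0 at bit 15: 0x0000
flags (3b) val=0 bits=0x0 at bit 12: 0x0000
len (4b) val=3 bits=0x3 at bit 8: 0x0300
id (1b) val=0 bits=0x0 at bit 7: 0x0300
ver (5b) val=5 bits=0x5 at bit 2: 0x0314
tag (2b) val=3 bits=0x3 at bit 0: 0x0317
word = 0x0317 → big-endian bytes:
  [0]=0x03  [1]=0x17

03 17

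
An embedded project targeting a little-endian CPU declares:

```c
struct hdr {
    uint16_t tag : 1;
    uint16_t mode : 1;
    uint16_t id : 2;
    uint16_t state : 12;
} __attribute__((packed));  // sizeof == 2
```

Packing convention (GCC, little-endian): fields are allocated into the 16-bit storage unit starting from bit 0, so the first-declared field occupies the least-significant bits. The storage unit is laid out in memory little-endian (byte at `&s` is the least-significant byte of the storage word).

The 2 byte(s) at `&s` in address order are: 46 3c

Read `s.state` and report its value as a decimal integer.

964

[0]=0x46 [1]=0x3c (little-endian) → word 0x3c46
tag [0+:1] = (word>>0) & 0x1 = 0
mode [1+:1] = (word>>1) & 0x1 = 1
id [2+:2] = (word>>2) & 0x3 = 1
state [4+:12] = (word>>4) & 0xfff = 964  ←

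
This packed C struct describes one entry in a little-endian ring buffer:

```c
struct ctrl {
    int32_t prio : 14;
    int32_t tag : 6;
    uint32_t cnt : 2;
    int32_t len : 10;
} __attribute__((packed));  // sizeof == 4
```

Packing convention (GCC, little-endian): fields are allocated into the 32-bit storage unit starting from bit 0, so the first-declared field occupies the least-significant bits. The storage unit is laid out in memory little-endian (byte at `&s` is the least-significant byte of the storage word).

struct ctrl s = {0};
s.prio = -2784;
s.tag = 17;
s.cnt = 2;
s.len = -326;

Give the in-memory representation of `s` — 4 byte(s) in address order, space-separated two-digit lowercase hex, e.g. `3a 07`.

[0+:14] prio=-2784 & 0x3fff = 0x3520; word=0x00003520
[14+:6] tag=17 & 0x3f = 0x11; word=0x00047520
[20+:2] cnt=2 & 0x3 = 0x2; word=0x00247520
[22+:10] len=-326 & 0x3ff = 0x2ba; word=0xaea47520
word = 0xaea47520 → little-endian bytes:
  [0]=0x20  [1]=0x75  [2]=0xa4  [3]=0xae

20 75 a4 ae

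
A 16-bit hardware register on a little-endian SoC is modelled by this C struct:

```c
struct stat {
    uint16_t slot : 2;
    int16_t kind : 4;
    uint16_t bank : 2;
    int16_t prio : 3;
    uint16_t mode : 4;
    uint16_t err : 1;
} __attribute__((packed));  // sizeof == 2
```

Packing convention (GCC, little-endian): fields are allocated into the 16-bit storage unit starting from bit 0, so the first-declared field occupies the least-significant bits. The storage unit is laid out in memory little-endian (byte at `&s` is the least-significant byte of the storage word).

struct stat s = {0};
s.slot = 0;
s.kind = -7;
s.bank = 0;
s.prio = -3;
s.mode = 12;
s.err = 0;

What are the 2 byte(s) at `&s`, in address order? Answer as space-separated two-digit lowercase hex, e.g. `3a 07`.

24 65

slot:2 = 0 → 0x0 << 0 → word 0x0000
kind:4 = -7 → 0x9 << 2 → word 0x0024
bank:2 = 0 → 0x0 << 6 → word 0x0024
prio:3 = -3 → 0x5 << 8 → word 0x0524
mode:4 = 12 → 0xc << 11 → word 0x6524
err:1 = 0 → 0x0 << 15 → word 0x6524
word = 0x6524 → little-endian bytes:
  [0]=0x24  [1]=0x65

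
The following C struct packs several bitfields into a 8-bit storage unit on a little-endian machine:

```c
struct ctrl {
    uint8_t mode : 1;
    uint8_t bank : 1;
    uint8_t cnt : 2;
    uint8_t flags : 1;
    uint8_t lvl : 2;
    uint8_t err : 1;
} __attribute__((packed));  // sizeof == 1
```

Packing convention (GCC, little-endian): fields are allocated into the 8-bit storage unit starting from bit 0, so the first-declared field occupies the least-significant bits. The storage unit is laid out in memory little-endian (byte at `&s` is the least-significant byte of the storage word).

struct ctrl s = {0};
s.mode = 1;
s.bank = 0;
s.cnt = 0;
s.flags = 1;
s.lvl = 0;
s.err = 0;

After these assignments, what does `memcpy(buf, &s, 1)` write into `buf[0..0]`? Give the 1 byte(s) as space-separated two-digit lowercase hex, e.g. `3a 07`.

11

[0+:1] mode=1 & 0x1 = 0x1; word=0x01
[1+:1] bank=0 & 0x1 = 0x0; word=0x01
[2+:2] cnt=0 & 0x3 = 0x0; word=0x01
[4+:1] flags=1 & 0x1 = 0x1; word=0x11
[5+:2] lvl=0 & 0x3 = 0x0; word=0x11
[7+:1] err=0 & 0x1 = 0x0; word=0x11
word = 0x11 → little-endian bytes:
  [0]=0x11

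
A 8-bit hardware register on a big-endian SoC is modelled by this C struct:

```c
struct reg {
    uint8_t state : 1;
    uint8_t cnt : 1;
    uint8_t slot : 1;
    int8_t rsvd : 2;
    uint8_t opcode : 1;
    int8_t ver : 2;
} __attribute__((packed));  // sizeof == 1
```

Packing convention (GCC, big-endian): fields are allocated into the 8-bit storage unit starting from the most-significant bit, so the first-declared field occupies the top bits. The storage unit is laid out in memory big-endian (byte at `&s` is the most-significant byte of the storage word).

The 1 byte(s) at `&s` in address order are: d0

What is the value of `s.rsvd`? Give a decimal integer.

-2

[0]=0xd0 (big-endian) → word 0xd0
state [7+:1] = (word>>7) & 0x1 = 1
cnt [6+:1] = (word>>6) & 0x1 = 1
slot [5+:1] = (word>>5) & 0x1 = 0
rsvd [3+:2] = (word>>3) & 0x3 = 2  ←
opcode [2+:1] = (word>>2) & 0x1 = 0
ver [0+:2] = (word>>0) & 0x3 = 0
rsvd signed 2b, MSB=1: 2 - 4 = -2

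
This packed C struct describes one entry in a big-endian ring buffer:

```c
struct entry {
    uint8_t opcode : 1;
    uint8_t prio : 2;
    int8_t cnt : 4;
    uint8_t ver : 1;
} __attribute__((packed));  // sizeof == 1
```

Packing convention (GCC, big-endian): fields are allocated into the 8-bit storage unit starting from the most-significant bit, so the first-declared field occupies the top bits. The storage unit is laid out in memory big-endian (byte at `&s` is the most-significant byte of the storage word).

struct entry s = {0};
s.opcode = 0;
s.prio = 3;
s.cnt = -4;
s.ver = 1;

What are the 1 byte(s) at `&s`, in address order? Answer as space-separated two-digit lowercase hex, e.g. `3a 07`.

opcode:1 = 0 → 0x0 << 7 → word 0x00
prio:2 = 3 → 0x3 << 5 → word 0x60
cnt:4 = -4 → 0xc << 1 → word 0x78
ver:1 = 1 → 0x1 << 0 → word 0x79
word = 0x79 → big-endian bytes:
  [0]=0x79

79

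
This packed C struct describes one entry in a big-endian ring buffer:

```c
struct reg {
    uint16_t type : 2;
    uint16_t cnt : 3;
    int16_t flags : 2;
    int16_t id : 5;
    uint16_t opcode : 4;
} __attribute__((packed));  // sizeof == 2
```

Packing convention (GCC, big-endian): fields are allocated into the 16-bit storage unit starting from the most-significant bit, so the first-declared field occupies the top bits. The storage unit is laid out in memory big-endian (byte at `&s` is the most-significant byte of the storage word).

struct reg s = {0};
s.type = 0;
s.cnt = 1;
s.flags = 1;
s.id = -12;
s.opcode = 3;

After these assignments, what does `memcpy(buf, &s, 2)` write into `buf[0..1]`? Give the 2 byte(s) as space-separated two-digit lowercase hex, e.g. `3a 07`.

0b 43

type:2 = 0 → 0x0 << 14 → word 0x0000
cnt:3 = 1 → 0x1 << 11 → word 0x0800
flags:2 = 1 → 0x1 << 9 → word 0x0a00
id:5 = -12 → 0x14 << 4 → word 0x0b40
opcode:4 = 3 → 0x3 << 0 → word 0x0b43
word = 0x0b43 → big-endian bytes:
  [0]=0x0b  [1]=0x43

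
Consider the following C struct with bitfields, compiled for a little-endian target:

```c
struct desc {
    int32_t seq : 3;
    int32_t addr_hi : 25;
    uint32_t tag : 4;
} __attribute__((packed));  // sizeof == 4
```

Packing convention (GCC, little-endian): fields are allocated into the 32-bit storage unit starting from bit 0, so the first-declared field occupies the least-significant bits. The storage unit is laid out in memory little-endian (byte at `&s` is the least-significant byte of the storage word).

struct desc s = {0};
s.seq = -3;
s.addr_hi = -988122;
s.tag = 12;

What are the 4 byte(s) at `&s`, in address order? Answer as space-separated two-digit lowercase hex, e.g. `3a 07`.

35 61 87 cf

[0+:3] seq=-3 & 0x7 = 0x5; word=0x00000005
[3+:25] addr_hi=-988122 & 0x1ffffff = 0x1f0ec26; word=0x0f876135
[28+:4] tag=12 & 0xf = 0xc; word=0xcf876135
word = 0xcf876135 → little-endian bytes:
  [0]=0x35  [1]=0x61  [2]=0x87  [3]=0xcf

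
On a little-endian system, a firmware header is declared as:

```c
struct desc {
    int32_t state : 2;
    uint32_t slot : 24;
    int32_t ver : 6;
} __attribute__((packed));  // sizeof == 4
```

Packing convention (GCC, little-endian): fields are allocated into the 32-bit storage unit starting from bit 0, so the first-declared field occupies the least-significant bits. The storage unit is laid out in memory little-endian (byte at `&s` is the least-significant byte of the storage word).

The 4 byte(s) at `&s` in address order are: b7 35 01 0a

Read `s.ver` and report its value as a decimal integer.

[0]=0xb7 [1]=0x35 [2]=0x01 [3]=0x0a (little-endian) → word 0x0a0135b7
state:2 @ bit 0 → (0x0a0135b7>>0)&0x3 = 0x3
slot:24 @ bit 2 → (0x0a0135b7>>2)&0xffffff = 0x804d6d
ver:6 @ bit 26 → (0x0a0135b7>>26)&0x3f = 0x2  ←
ver signed 6b, MSB=0: value = 2

2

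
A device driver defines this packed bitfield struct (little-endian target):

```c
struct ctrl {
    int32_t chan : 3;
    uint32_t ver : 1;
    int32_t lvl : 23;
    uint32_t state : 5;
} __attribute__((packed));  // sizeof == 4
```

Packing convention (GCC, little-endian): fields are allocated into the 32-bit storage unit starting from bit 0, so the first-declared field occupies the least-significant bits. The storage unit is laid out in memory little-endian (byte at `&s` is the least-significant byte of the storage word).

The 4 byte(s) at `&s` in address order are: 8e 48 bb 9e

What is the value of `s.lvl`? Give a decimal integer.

-1330040

[0]=0x8e [1]=0x48 [2]=0xbb [3]=0x9e (little-endian) → word 0x9ebb488e
chan:3 @ bit 0 → (0x9ebb488e>>0)&0x7 = 0x6
ver:1 @ bit 3 → (0x9ebb488e>>3)&0x1 = 0x1
lvl:23 @ bit 4 → (0x9ebb488e>>4)&0x7fffff = 0x6bb488  ←
state:5 @ bit 27 → (0x9ebb488e>>27)&0x1f = 0x13
lvl signed 23b, MSB=1: 7058568 - 8388608 = -1330040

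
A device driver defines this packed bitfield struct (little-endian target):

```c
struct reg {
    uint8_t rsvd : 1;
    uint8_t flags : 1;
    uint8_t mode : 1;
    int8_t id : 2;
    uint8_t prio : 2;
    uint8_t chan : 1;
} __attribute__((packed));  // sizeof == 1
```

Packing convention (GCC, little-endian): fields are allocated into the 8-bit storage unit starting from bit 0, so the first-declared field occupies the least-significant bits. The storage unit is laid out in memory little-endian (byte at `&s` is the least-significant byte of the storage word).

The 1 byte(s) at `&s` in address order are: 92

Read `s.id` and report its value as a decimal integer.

-2

[0]=0x92 (little-endian) → word 0x92
rsvd [0+:1] = (word>>0) & 0x1 = 0
flags [1+:1] = (word>>1) & 0x1 = 1
mode [2+:1] = (word>>2) & 0x1 = 0
id [3+:2] = (word>>3) & 0x3 = 2  ←
prio [5+:2] = (word>>5) & 0x3 = 0
chan [7+:1] = (word>>7) & 0x1 = 1
id signed 2b, MSB=1: 2 - 4 = -2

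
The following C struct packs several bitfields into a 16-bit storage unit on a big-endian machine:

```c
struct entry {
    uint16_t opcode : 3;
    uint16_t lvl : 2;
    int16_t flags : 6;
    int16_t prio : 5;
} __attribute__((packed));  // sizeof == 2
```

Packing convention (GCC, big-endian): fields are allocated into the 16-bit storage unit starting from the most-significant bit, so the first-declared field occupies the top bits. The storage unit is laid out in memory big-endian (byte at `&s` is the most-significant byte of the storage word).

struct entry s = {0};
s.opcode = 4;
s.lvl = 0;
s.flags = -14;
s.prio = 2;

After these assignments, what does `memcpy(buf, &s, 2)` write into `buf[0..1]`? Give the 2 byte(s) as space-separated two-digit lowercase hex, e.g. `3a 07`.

86 42

opcode (3b) val=4 bits=0x4 at bit 13: 0x8000
lvl (2b) val=0 bits=0x0 at bit 11: 0x8000
flags (6b) val=-14 bits=0x32 at bit 5: 0x8640
prio (5b) val=2 bits=0x2 at bit 0: 0x8642
word = 0x8642 → big-endian bytes:
  [0]=0x86  [1]=0x42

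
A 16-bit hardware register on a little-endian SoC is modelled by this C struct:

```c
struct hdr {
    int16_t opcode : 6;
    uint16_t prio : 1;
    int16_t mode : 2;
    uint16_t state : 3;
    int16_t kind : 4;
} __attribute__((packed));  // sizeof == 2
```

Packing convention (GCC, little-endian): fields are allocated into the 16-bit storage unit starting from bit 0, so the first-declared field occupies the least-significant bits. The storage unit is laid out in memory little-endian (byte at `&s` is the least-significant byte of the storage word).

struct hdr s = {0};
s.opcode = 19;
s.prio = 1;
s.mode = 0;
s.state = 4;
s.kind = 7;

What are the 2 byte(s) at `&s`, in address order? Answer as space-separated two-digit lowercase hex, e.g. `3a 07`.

opcode (6b) val=19 bits=0x13 at bit 0: 0x0013
prio (1b) val=1 bits=0x1 at bit 6: 0x0053
mode (2b) val=0 bits=0x0 at bit 7: 0x0053
state (3b) val=4 bits=0x4 at bit 9: 0x0853
kind (4b) val=7 bits=0x7 at bit 12: 0x7853
word = 0x7853 → little-endian bytes:
  [0]=0x53  [1]=0x78

53 78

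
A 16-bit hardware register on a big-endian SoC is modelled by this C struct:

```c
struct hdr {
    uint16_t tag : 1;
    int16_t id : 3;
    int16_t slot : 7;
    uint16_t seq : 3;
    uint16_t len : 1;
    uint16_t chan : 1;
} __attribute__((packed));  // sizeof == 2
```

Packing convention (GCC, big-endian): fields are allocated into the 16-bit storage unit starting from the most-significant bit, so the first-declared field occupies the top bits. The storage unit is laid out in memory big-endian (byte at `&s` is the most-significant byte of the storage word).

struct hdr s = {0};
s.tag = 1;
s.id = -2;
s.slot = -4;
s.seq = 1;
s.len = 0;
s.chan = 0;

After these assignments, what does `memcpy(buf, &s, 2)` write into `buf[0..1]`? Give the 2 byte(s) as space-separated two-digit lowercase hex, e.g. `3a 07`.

[15+:1] tag=1 & 0x1 = 0x1; word=0x8000
[12+:3] id=-2 & 0x7 = 0x6; word=0xe000
[5+:7] slot=-4 & 0x7f = 0x7c; word=0xef80
[2+:3] seq=1 & 0x7 = 0x1; word=0xef84
[1+:1] len=0 & 0x1 = 0x0; word=0xef84
[0+:1] chan=0 & 0x1 = 0x0; word=0xef84
word = 0xef84 → big-endian bytes:
  [0]=0xef  [1]=0x84

ef 84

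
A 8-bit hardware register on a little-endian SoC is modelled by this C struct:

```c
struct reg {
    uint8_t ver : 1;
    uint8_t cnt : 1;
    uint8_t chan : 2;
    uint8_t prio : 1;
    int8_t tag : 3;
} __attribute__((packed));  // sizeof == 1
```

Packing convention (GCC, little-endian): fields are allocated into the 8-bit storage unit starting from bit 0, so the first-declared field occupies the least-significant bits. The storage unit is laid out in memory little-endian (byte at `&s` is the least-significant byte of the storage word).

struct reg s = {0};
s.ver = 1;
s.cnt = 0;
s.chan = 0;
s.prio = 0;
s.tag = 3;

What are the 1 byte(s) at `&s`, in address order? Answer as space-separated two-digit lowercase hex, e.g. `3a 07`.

61

[0+:1] ver=1 & 0x1 = 0x1; word=0x01
[1+:1] cnt=0 & 0x1 = 0x0; word=0x01
[2+:2] chan=0 & 0x3 = 0x0; word=0x01
[4+:1] prio=0 & 0x1 = 0x0; word=0x01
[5+:3] tag=3 & 0x7 = 0x3; word=0x61
word = 0x61 → little-endian bytes:
  [0]=0x61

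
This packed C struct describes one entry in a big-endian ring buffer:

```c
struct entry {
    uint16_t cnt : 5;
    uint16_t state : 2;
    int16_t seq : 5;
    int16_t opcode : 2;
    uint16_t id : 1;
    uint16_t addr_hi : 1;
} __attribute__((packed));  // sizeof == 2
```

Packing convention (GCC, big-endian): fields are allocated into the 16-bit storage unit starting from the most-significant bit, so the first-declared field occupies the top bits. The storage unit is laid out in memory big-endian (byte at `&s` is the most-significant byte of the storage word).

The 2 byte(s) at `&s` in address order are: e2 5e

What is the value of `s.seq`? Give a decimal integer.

[0]=0xe2 [1]=0x5e (big-endian) → word 0xe25e
cnt:5 @ bit 11 → (0xe25e>>11)&0x1f = 0x1c
state:2 @ bit 9 → (0xe25e>>9)&0x3 = 0x1
seq:5 @ bit 4 → (0xe25e>>4)&0x1f = 0x5  ←
opcode:2 @ bit 2 → (0xe25e>>2)&0x3 = 0x3
id:1 @ bit 1 → (0xe25e>>1)&0x1 = 0x1
addr_hi:1 @ bit 0 → (0xe25e>>0)&0x1 = 0x0
seq signed 5b, MSB=0: value = 5

5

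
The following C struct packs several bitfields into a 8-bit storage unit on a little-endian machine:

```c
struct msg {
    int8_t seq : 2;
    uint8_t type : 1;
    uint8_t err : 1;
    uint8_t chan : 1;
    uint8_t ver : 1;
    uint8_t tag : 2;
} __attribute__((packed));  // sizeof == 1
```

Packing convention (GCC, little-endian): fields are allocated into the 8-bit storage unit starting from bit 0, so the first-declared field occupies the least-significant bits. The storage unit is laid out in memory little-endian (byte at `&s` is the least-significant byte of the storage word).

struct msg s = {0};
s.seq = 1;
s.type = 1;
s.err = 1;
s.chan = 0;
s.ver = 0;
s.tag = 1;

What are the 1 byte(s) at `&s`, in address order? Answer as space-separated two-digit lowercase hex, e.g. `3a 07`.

4d

[0+:2] seq=1 & 0x3 = 0x1; word=0x01
[2+:1] type=1 & 0x1 = 0x1; word=0x05
[3+:1] err=1 & 0x1 = 0x1; word=0x0d
[4+:1] chan=0 & 0x1 = 0x0; word=0x0d
[5+:1] ver=0 & 0x1 = 0x0; word=0x0d
[6+:2] tag=1 & 0x3 = 0x1; word=0x4d
word = 0x4d → little-endian bytes:
  [0]=0x4d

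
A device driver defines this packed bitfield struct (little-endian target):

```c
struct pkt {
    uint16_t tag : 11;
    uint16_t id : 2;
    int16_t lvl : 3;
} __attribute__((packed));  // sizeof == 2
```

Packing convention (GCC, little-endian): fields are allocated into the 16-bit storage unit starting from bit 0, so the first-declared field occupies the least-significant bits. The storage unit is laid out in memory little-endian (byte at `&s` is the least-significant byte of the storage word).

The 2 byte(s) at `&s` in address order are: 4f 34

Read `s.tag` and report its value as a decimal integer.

[0]=0x4f [1]=0x34 (little-endian) → word 0x344f
tag [0+:11] = (word>>0) & 0x7ff = 1103  ←
id [11+:2] = (word>>11) & 0x3 = 2
lvl [13+:3] = (word>>13) & 0x7 = 1

1103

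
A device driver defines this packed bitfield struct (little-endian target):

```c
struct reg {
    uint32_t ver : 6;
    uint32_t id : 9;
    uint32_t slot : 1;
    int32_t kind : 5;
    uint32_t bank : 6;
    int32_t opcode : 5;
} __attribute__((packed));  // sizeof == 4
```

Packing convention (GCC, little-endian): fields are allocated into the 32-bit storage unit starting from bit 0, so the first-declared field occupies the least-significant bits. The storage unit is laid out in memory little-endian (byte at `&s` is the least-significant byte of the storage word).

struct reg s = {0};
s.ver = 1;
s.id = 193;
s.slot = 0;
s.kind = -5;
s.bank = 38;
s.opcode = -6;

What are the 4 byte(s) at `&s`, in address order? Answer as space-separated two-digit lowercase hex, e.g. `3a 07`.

41 30 db d4

ver:6 = 1 → 0x1 << 0 → word 0x00000001
id:9 = 193 → 0xc1 << 6 → word 0x00003041
slot:1 = 0 → 0x0 << 15 → word 0x00003041
kind:5 = -5 → 0x1b << 16 → word 0x001b3041
bank:6 = 38 → 0x26 << 21 → word 0x04db3041
opcode:5 = -6 → 0x1a << 27 → word 0xd4db3041
word = 0xd4db3041 → little-endian bytes:
  [0]=0x41  [1]=0x30  [2]=0xdb  [3]=0xd4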